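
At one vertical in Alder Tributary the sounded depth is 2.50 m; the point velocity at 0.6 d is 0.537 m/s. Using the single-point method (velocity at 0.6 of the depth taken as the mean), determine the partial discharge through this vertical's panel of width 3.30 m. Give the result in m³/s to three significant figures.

v̄ = v₀.₆ = 0.537 m/s
q = v̄ × d × w = 0.5370 × 2.50 × 3.30 = 4.430 m³/s

4.43 m³/s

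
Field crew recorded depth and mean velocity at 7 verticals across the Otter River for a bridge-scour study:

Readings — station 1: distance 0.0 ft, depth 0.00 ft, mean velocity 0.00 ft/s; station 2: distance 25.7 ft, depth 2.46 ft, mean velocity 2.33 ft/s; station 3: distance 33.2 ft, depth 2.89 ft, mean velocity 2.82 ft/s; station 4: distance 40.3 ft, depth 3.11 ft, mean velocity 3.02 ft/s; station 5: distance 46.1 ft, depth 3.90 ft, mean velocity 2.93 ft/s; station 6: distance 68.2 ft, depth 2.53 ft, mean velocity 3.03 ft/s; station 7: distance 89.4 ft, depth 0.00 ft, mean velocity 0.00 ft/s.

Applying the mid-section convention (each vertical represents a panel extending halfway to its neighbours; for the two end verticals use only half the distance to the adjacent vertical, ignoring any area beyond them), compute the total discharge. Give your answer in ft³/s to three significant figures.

541 ft³/s

w_2 = (33.2 − 0.0)/2 = 16.6 ft; q_2 = 2.33 × 2.46 × 16.6 = 95.15 ft³/s
w_3 = (40.3 − 25.7)/2 = 7.3 ft; q_3 = 2.82 × 2.89 × 7.3 = 59.49 ft³/s
w_4 = (46.1 − 33.2)/2 = 6.45 ft; q_4 = 3.02 × 3.11 × 6.45 = 60.58 ft³/s
w_5 = (68.2 − 40.3)/2 = 13.95 ft; q_5 = 2.93 × 3.90 × 13.95 = 159.4 ft³/s
w_6 = (89.4 − 46.1)/2 = 21.65 ft; q_6 = 3.03 × 2.53 × 21.65 = 166.0 ft³/s
Stations 1, 7 contribute zero (depth or velocity is 0).
Q = Σ qᵢ = 540.6 ft³/s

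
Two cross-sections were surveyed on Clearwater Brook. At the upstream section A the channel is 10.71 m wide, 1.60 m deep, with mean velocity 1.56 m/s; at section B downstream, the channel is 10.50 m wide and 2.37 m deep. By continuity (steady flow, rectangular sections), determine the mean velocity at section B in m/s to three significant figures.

1.07 m/s

Q = A₁V₁ = (10.71×1.60) × 1.56 = 26.73 m³/s
A₂ = 10.50 × 2.37 = 24.89 m²
V₂ = Q/A₂ = 26.73/24.89 = 1.074 m/s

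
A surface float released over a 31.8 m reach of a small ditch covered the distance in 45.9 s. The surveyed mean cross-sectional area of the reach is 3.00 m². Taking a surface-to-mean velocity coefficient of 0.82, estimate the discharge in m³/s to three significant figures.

v_surface = L / t̄ = 31.8 / 45.9 = 0.6928 m/s
v_mean = 0.82 × 0.6928 = 0.5681 m/s
Q = A × v_mean = 3.00 × 0.5681 = 1.704 m³/s

1.70 m³/s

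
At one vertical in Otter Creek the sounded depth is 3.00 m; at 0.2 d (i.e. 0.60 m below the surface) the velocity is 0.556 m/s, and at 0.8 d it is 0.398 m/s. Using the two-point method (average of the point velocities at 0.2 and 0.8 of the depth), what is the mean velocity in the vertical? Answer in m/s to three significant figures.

0.477 m/s

v̄ = (0.556 + 0.398) / 2 = 0.4770 m/s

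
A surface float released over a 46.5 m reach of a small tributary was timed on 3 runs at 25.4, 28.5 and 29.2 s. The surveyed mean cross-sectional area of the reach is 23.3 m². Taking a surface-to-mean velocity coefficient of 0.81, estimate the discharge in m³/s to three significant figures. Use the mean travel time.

t̄ = (25.4 + 28.5 + 29.2) / 3 = 27.7 s
v_surface = L / t̄ = 46.5 / 27.7 = 1.679 m/s
v_mean = 0.81 × 1.679 = 1.360 m/s
Q = A × v_mean = 23.3 × 1.360 = 31.68 m³/s

31.7 m³/s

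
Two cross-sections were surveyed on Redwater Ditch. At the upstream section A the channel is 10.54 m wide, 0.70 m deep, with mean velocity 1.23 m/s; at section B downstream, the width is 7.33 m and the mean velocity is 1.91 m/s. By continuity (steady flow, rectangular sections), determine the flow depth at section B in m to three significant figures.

Q = A₁V₁ = (10.54×0.70) × 1.23 = 9.075 m³/s
d₂ = Q/(b₂ V₂) = 9.075/(7.33×1.91) = 0.6482 m

0.648 m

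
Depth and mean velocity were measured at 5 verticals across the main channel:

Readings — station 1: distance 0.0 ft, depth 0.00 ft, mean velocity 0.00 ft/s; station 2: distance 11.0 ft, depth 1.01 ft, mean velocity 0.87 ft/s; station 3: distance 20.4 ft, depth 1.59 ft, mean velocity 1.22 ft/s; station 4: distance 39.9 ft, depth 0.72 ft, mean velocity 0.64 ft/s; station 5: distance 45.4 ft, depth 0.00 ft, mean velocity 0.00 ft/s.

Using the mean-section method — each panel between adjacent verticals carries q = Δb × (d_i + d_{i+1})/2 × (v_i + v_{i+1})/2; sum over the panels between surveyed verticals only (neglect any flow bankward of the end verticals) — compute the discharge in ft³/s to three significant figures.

36.8 ft³/s

Panel 1-2: Δb = 11 ft, d̄ = (0.00+1.01)/2 = 0.505, v̄ = (0.00+0.87)/2 = 0.435 → q = 11×0.505×0.435 = 2.416 ft³/s
Panel 2-3: Δb = 9.4 ft, d̄ = (1.01+1.59)/2 = 1.3, v̄ = (0.87+1.22)/2 = 1.045 → q = 9.4×1.3×1.045 = 12.77 ft³/s
Panel 3-4: Δb = 19.5 ft, d̄ = (1.59+0.72)/2 = 1.155, v̄ = (1.22+0.64)/2 = 0.93 → q = 19.5×1.155×0.93 = 20.95 ft³/s
Panel 4-5: Δb = 5.5 ft, d̄ = (0.72+0.00)/2 = 0.36, v̄ = (0.64+0.00)/2 = 0.32 → q = 5.5×0.36×0.32 = 0.6336 ft³/s
Q = Σ q = 36.77 ft³/s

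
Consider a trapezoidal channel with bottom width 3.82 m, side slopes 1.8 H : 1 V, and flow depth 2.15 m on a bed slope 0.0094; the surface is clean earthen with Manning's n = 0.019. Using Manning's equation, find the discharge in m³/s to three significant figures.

A = (b + z·y)·y = (3.82 + 1.8×2.15)×2.15 = 16.53 m²
P = b + 2y√(1+z²) = 3.82 + 2×2.15×√(1+1.8²) = 12.67 m
R = A/P = 16.53/12.67 = 1.304 m
Q = (1/n)·A·R^(2/3)·S^(1/2) = (1/0.019) × 16.53 × 1.304^(2/3) × 0.0094^(1/2) = 100.7 m³/s

101 m³/s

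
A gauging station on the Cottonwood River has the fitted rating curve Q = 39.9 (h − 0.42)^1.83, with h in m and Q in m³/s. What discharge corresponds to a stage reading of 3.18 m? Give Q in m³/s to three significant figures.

Q = 39.9 × (3.18 − 0.42)^1.83 = 39.9 × 2.76^1.83 = 255.8 m³/s

256 m³/s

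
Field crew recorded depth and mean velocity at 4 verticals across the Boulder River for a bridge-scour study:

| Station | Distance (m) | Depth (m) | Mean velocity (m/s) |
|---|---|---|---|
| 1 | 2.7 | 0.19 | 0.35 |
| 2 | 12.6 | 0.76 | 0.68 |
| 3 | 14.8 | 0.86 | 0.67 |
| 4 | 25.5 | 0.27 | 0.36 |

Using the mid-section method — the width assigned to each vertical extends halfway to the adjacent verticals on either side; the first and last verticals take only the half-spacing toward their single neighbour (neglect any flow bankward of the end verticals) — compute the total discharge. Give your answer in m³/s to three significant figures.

7.69 m³/s

w_1 = (12.6 − 2.7)/2 = 4.95 m; q_1 = 0.35 × 0.19 × 4.95 = 0.3292 m³/s
w_2 = (14.8 − 2.7)/2 = 6.05 m; q_2 = 0.68 × 0.76 × 6.05 = 3.127 m³/s
w_3 = (25.5 − 12.6)/2 = 6.45 m; q_3 = 0.67 × 0.86 × 6.45 = 3.716 m³/s
w_4 = (25.5 − 14.8)/2 = 5.35 m; q_4 = 0.36 × 0.27 × 5.35 = 0.5200 m³/s
Q = Σ qᵢ = 7.692 m³/s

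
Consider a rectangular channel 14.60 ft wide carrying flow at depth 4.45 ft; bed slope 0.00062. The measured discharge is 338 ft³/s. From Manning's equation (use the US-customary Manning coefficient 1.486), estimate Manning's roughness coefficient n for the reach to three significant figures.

0.0140

A = b·y = 14.60 × 4.45 = 64.97 ft²
P = b + 2y = 14.60 + 2×4.45 = 23.50 ft
R = A/P = 64.97/23.50 = 2.765 ft
n = (1.486/Q)·A·R^(2/3)·S^(1/2) = (1.486/338) × 64.97 × 1.970 × 0.02490 = 0.01401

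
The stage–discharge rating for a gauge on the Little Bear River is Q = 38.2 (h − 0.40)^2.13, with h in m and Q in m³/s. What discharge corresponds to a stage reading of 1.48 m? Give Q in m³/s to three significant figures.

45.0 m³/s

Q = 38.2 × (1.48 − 0.40)^2.13 = 38.2 × 1.08^2.13 = 45.00 m³/s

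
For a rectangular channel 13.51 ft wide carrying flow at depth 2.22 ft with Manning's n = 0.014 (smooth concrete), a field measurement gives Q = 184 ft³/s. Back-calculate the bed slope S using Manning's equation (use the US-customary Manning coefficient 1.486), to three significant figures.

0.00168

A = b·y = 13.51 × 2.22 = 29.99 ft²
P = b + 2y = 13.51 + 2×2.22 = 17.95 ft
R = A/P = 29.99/17.95 = 1.671 ft
S = (Q·n / (1.486·A·R^(2/3)))² = (184×0.014 / (1.486×29.99×1.408))² = 0.001685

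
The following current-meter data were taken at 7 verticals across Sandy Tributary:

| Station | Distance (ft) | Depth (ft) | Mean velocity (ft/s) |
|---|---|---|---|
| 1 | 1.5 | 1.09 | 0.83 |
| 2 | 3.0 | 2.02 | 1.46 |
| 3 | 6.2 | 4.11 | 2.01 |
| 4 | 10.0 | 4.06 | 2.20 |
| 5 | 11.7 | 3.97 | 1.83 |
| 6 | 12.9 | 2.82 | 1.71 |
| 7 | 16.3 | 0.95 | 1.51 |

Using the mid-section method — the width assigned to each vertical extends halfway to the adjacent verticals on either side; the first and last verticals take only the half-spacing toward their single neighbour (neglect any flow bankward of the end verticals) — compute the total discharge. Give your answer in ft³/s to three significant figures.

85.2 ft³/s

w_1 = (3.0 − 1.5)/2 = 0.75 ft; q_1 = 0.83 × 1.09 × 0.75 = 0.6785 ft³/s
w_2 = (6.2 − 1.5)/2 = 2.35 ft; q_2 = 1.46 × 2.02 × 2.35 = 6.931 ft³/s
w_3 = (10.0 − 3.0)/2 = 3.5 ft; q_3 = 2.01 × 4.11 × 3.5 = 28.91 ft³/s
w_4 = (11.7 − 6.2)/2 = 2.75 ft; q_4 = 2.20 × 4.06 × 2.75 = 24.56 ft³/s
w_5 = (12.9 − 10.0)/2 = 1.45 ft; q_5 = 1.83 × 3.97 × 1.45 = 10.53 ft³/s
w_6 = (16.3 − 11.7)/2 = 2.3 ft; q_6 = 1.71 × 2.82 × 2.3 = 11.09 ft³/s
w_7 = (16.3 − 12.9)/2 = 1.7 ft; q_7 = 1.51 × 0.95 × 1.7 = 2.439 ft³/s
Q = Σ qᵢ = 85.15 ft³/s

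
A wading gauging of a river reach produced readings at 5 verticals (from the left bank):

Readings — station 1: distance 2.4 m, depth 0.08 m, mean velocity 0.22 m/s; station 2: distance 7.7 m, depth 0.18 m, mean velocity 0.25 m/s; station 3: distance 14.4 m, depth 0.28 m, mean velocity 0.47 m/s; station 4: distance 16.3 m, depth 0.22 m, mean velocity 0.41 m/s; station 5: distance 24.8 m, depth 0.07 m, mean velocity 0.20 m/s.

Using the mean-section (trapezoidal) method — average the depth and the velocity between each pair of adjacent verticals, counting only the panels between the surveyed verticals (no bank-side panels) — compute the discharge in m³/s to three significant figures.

1.30 m³/s

Panel 1-2: Δb = 5.3 m, d̄ = (0.08+0.18)/2 = 0.13, v̄ = (0.22+0.25)/2 = 0.235 → q = 5.3×0.13×0.235 = 0.1619 m³/s
Panel 2-3: Δb = 6.7 m, d̄ = (0.18+0.28)/2 = 0.23, v̄ = (0.25+0.47)/2 = 0.36 → q = 6.7×0.23×0.36 = 0.5548 m³/s
Panel 3-4: Δb = 1.9 m, d̄ = (0.28+0.22)/2 = 0.25, v̄ = (0.47+0.41)/2 = 0.44 → q = 1.9×0.25×0.44 = 0.2090 m³/s
Panel 4-5: Δb = 8.5 m, d̄ = (0.22+0.07)/2 = 0.145, v̄ = (0.41+0.20)/2 = 0.305 → q = 8.5×0.145×0.305 = 0.3759 m³/s
Q = Σ q = 1.302 m³/s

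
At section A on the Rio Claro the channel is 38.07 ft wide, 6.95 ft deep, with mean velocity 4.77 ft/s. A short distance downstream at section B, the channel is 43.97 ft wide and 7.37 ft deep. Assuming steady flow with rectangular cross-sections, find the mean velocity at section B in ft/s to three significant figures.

3.89 ft/s

Q = A₁V₁ = (38.07×6.95) × 4.77 = 1262 ft³/s
A₂ = 43.97 × 7.37 = 324.1 ft²
V₂ = Q/A₂ = 1262/324.1 = 3.895 ft/s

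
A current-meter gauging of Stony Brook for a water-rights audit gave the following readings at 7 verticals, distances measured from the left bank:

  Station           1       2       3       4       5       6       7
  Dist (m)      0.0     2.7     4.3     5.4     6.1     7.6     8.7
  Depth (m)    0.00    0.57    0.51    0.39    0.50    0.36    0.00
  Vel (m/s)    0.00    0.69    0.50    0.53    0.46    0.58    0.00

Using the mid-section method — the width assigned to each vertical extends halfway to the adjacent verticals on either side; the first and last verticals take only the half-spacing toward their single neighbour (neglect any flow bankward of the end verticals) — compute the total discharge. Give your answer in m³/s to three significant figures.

w_2 = (4.3 − 0.0)/2 = 2.15 m; q_2 = 0.69 × 0.57 × 2.15 = 0.8456 m³/s
w_3 = (5.4 − 2.7)/2 = 1.35 m; q_3 = 0.50 × 0.51 × 1.35 = 0.3443 m³/s
w_4 = (6.1 − 4.3)/2 = 0.9 m; q_4 = 0.53 × 0.39 × 0.9 = 0.1860 m³/s
w_5 = (7.6 − 5.4)/2 = 1.1 m; q_5 = 0.46 × 0.50 × 1.1 = 0.2530 m³/s
w_6 = (8.7 − 6.1)/2 = 1.3 m; q_6 = 0.58 × 0.36 × 1.3 = 0.2714 m³/s
Stations 1, 7 contribute zero (depth or velocity is 0).
Q = Σ qᵢ = 1.900 m³/s

1.90 m³/s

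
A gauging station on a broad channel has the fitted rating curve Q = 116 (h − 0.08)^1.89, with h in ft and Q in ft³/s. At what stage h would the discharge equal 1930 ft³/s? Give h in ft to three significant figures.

4.51 ft

h − h₀ = (Q/C)^(1/b) = (1930/116)^(1/1.89) = 4.427 ft
h = 0.08 + 4.427 = 4.507 ft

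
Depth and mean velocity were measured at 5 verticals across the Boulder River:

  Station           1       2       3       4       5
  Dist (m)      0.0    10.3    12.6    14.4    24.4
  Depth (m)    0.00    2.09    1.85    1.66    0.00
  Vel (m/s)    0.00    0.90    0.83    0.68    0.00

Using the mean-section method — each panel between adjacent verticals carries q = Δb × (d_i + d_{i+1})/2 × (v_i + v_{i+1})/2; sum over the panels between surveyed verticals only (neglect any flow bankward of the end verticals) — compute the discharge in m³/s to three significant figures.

Panel 1-2: Δb = 10.3 m, d̄ = (0.00+2.09)/2 = 1.045, v̄ = (0.00+0.90)/2 = 0.45 → q = 10.3×1.045×0.45 = 4.844 m³/s
Panel 2-3: Δb = 2.3 m, d̄ = (2.09+1.85)/2 = 1.97, v̄ = (0.90+0.83)/2 = 0.865 → q = 2.3×1.97×0.865 = 3.919 m³/s
Panel 3-4: Δb = 1.8 m, d̄ = (1.85+1.66)/2 = 1.755, v̄ = (0.83+0.68)/2 = 0.755 → q = 1.8×1.755×0.755 = 2.385 m³/s
Panel 4-5: Δb = 10 m, d̄ = (1.66+0.00)/2 = 0.83, v̄ = (0.68+0.00)/2 = 0.34 → q = 10×0.83×0.34 = 2.822 m³/s
Q = Σ q = 13.97 m³/s

14.0 m³/s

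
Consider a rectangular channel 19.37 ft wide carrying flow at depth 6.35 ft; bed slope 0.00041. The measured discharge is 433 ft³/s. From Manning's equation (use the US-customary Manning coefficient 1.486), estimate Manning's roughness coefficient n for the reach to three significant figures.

A = b·y = 19.37 × 6.35 = 123.0 ft²
P = b + 2y = 19.37 + 2×6.35 = 32.07 ft
R = A/P = 123.0/32.07 = 3.835 ft
n = (1.486/Q)·A·R^(2/3)·S^(1/2) = (1.486/433) × 123.0 × 2.450 × 0.02025 = 0.02094

0.0209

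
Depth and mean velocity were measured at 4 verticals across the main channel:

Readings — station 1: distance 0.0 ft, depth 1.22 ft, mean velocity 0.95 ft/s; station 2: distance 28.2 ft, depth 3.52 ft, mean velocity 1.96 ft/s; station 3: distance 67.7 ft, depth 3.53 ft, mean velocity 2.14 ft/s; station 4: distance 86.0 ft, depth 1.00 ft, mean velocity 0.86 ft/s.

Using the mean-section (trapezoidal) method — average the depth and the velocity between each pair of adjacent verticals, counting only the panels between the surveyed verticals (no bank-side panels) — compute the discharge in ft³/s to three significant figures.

445 ft³/s

Panel 1-2: Δb = 28.2 ft, d̄ = (1.22+3.52)/2 = 2.37, v̄ = (0.95+1.96)/2 = 1.455 → q = 28.2×2.37×1.455 = 97.24 ft³/s
Panel 2-3: Δb = 39.5 ft, d̄ = (3.52+3.53)/2 = 3.525, v̄ = (1.96+2.14)/2 = 2.05 → q = 39.5×3.525×2.05 = 285.4 ft³/s
Panel 3-4: Δb = 18.3 ft, d̄ = (3.53+1.00)/2 = 2.265, v̄ = (2.14+0.86)/2 = 1.5 → q = 18.3×2.265×1.5 = 62.17 ft³/s
Q = Σ q = 444.9 ft³/s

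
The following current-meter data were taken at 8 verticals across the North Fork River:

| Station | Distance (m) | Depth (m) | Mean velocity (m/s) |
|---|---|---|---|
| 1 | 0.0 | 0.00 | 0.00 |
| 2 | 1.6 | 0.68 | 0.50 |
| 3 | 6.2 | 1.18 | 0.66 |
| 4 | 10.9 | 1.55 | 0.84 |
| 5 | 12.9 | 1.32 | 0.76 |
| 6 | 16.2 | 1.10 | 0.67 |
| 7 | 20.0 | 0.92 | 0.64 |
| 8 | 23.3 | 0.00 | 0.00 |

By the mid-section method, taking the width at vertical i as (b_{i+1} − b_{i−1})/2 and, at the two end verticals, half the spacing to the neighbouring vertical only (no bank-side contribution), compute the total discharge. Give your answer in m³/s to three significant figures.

16.4 m³/s

w_2 = (6.2 − 0.0)/2 = 3.1 m; q_2 = 0.50 × 0.68 × 3.1 = 1.054 m³/s
w_3 = (10.9 − 1.6)/2 = 4.65 m; q_3 = 0.66 × 1.18 × 4.65 = 3.621 m³/s
w_4 = (12.9 − 6.2)/2 = 3.35 m; q_4 = 0.84 × 1.55 × 3.35 = 4.362 m³/s
w_5 = (16.2 − 10.9)/2 = 2.65 m; q_5 = 0.76 × 1.32 × 2.65 = 2.658 m³/s
w_6 = (20.0 − 12.9)/2 = 3.55 m; q_6 = 0.67 × 1.10 × 3.55 = 2.616 m³/s
w_7 = (23.3 − 16.2)/2 = 3.55 m; q_7 = 0.64 × 0.92 × 3.55 = 2.090 m³/s
Stations 1, 8 contribute zero (depth or velocity is 0).
Q = Σ qᵢ = 16.40 m³/s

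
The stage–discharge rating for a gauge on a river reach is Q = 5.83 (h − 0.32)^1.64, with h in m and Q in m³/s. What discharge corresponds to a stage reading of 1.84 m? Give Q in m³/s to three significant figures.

Q = 5.83 × (1.84 − 0.32)^1.64 = 5.83 × 1.52^1.64 = 11.58 m³/s

11.6 m³/s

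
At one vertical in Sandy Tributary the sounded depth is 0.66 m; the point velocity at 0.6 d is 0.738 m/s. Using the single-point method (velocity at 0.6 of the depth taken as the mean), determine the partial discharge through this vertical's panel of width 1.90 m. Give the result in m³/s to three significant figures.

0.925 m³/s

v̄ = v₀.₆ = 0.738 m/s
q = v̄ × d × w = 0.7380 × 0.66 × 1.90 = 0.9255 m³/s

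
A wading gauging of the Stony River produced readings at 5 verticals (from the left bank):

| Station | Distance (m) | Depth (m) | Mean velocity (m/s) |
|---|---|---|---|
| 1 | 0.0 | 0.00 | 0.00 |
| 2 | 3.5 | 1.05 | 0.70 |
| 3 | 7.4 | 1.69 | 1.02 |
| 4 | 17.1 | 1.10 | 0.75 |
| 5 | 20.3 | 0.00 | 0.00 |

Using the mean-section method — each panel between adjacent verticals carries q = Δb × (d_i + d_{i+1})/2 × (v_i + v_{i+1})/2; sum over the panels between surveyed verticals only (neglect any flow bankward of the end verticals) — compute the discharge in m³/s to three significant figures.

Panel 1-2: Δb = 3.5 m, d̄ = (0.00+1.05)/2 = 0.525, v̄ = (0.00+0.70)/2 = 0.35 → q = 3.5×0.525×0.35 = 0.6431 m³/s
Panel 2-3: Δb = 3.9 m, d̄ = (1.05+1.69)/2 = 1.37, v̄ = (0.70+1.02)/2 = 0.86 → q = 3.9×1.37×0.86 = 4.595 m³/s
Panel 3-4: Δb = 9.7 m, d̄ = (1.69+1.10)/2 = 1.395, v̄ = (1.02+0.75)/2 = 0.885 → q = 9.7×1.395×0.885 = 11.98 m³/s
Panel 4-5: Δb = 3.2 m, d̄ = (1.10+0.00)/2 = 0.55, v̄ = (0.75+0.00)/2 = 0.375 → q = 3.2×0.55×0.375 = 0.6600 m³/s
Q = Σ q = 17.87 m³/s

17.9 m³/s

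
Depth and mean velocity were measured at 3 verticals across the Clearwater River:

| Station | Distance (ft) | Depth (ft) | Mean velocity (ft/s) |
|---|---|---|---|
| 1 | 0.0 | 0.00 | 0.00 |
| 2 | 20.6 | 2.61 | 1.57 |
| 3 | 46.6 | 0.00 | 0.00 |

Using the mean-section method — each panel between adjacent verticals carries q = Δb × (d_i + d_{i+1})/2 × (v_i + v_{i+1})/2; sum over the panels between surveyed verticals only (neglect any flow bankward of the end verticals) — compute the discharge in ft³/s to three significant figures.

Panel 1-2: Δb = 20.6 ft, d̄ = (0.00+2.61)/2 = 1.305, v̄ = (0.00+1.57)/2 = 0.785 → q = 20.6×1.305×0.785 = 21.10 ft³/s
Panel 2-3: Δb = 26 ft, d̄ = (2.61+0.00)/2 = 1.305, v̄ = (1.57+0.00)/2 = 0.785 → q = 26×1.305×0.785 = 26.64 ft³/s
Q = Σ q = 47.74 ft³/s

47.7 ft³/s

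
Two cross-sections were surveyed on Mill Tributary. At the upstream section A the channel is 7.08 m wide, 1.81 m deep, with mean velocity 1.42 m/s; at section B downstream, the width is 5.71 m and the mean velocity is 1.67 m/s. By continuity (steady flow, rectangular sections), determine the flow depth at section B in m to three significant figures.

1.91 m

Q = A₁V₁ = (7.08×1.81) × 1.42 = 18.20 m³/s
d₂ = Q/(b₂ V₂) = 18.20/(5.71×1.67) = 1.908 m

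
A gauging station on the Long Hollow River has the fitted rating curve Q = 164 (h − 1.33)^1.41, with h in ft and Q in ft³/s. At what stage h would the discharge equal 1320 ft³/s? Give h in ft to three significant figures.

h − h₀ = (Q/C)^(1/b) = (1320/164)^(1/1.41) = 4.389 ft
h = 1.33 + 4.389 = 5.719 ft

5.72 ft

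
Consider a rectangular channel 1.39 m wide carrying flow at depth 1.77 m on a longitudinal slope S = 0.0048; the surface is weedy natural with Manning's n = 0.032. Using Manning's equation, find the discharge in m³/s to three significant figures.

3.35 m³/s

A = b·y = 1.39 × 1.77 = 2.460 m²
P = b + 2y = 1.39 + 2×1.77 = 4.930 m
R = A/P = 2.460/4.930 = 0.4990 m
Q = (1/n)·A·R^(2/3)·S^(1/2) = (1/0.032) × 2.460 × 0.4990^(2/3) × 0.0048^(1/2) = 3.351 m³/s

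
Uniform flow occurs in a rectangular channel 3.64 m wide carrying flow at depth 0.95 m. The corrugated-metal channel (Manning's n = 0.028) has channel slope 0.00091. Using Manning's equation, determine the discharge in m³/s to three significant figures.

A = b·y = 3.64 × 0.95 = 3.458 m²
P = b + 2y = 3.64 + 2×0.95 = 5.540 m
R = A/P = 3.458/5.540 = 0.6242 m
Q = (1/n)·A·R^(2/3)·S^(1/2) = (1/0.028) × 3.458 × 0.6242^(2/3) × 0.00091^(1/2) = 2.721 m³/s

2.72 m³/s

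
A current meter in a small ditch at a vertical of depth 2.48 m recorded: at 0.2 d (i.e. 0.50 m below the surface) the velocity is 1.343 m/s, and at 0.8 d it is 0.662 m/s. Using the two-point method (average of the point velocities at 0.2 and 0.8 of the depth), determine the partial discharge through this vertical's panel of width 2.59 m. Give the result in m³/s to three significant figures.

v̄ = (1.343 + 0.662) / 2 = 1.003 m/s
q = v̄ × d × w = 1.003 × 2.48 × 2.59 = 6.439 m³/s

6.44 m³/s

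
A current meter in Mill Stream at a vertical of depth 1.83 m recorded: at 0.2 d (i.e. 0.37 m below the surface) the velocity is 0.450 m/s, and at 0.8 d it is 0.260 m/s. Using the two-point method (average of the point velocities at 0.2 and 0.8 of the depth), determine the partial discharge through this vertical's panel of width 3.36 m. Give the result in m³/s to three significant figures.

v̄ = (0.450 + 0.260) / 2 = 0.3550 m/s
q = v̄ × d × w = 0.3550 × 1.83 × 3.36 = 2.183 m³/s

2.18 m³/s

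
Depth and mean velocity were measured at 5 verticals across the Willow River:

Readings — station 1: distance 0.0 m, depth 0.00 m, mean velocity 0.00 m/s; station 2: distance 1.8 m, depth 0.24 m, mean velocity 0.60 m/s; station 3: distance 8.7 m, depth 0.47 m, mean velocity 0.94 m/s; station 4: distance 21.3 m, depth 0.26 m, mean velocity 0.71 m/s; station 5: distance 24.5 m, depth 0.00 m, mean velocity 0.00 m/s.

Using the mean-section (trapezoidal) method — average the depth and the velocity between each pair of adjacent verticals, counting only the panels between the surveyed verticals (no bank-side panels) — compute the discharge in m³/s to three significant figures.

5.89 m³/s

Panel 1-2: Δb = 1.8 m, d̄ = (0.00+0.24)/2 = 0.12, v̄ = (0.00+0.60)/2 = 0.3 → q = 1.8×0.12×0.3 = 0.06480 m³/s
Panel 2-3: Δb = 6.9 m, d̄ = (0.24+0.47)/2 = 0.355, v̄ = (0.60+0.94)/2 = 0.77 → q = 6.9×0.355×0.77 = 1.886 m³/s
Panel 3-4: Δb = 12.6 m, d̄ = (0.47+0.26)/2 = 0.365, v̄ = (0.94+0.71)/2 = 0.825 → q = 12.6×0.365×0.825 = 3.794 m³/s
Panel 4-5: Δb = 3.2 m, d̄ = (0.26+0.00)/2 = 0.13, v̄ = (0.71+0.00)/2 = 0.355 → q = 3.2×0.13×0.355 = 0.1477 m³/s
Q = Σ q = 5.893 m³/s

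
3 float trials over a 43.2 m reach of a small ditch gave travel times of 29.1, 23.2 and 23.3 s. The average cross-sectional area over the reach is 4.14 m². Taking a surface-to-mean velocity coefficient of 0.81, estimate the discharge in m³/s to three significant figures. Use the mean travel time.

t̄ = (29.1 + 23.2 + 23.3) / 3 = 25.2 s
v_surface = L / t̄ = 43.2 / 25.2 = 1.714 m/s
v_mean = 0.81 × 1.714 = 1.389 m/s
Q = A × v_mean = 4.14 × 1.389 = 5.749 m³/s

5.75 m³/s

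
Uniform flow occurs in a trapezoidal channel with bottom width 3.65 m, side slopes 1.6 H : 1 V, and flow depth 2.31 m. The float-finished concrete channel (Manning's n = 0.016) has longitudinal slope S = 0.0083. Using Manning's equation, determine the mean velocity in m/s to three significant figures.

7.03 m/s

A = (b + z·y)·y = (3.65 + 1.6×2.31)×2.31 = 16.97 m²
P = b + 2y√(1+z²) = 3.65 + 2×2.31×√(1+1.6²) = 12.37 m
R = A/P = 16.97/12.37 = 1.372 m
Q = (1/n)·A·R^(2/3)·S^(1/2) = (1/0.016) × 16.97 × 1.372^(2/3) × 0.0083^(1/2) = 119.3 m³/s
V = Q/A = 119.3/16.97 = 7.031 m/s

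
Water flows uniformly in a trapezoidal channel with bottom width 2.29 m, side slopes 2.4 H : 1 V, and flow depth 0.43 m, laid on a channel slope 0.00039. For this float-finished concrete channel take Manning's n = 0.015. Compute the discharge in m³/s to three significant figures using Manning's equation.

0.872 m³/s

A = (b + z·y)·y = (2.29 + 2.4×0.43)×0.43 = 1.428 m²
P = b + 2y√(1+z²) = 2.29 + 2×0.43×√(1+2.4²) = 4.526 m
R = A/P = 1.428/4.526 = 0.3156 m
Q = (1/n)·A·R^(2/3)·S^(1/2) = (1/0.015) × 1.428 × 0.3156^(2/3) × 0.00039^(1/2) = 0.8718 m³/s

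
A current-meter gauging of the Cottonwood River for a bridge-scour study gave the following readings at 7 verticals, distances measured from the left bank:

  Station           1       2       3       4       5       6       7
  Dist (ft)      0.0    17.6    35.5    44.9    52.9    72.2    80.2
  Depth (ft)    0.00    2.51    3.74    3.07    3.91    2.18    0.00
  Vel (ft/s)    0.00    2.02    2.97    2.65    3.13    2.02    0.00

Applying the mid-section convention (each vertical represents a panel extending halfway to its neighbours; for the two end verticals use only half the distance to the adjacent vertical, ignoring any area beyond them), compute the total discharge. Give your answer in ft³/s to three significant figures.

540 ft³/s

w_2 = (35.5 − 0.0)/2 = 17.75 ft; q_2 = 2.02 × 2.51 × 17.75 = 90.00 ft³/s
w_3 = (44.9 − 17.6)/2 = 13.65 ft; q_3 = 2.97 × 3.74 × 13.65 = 151.6 ft³/s
w_4 = (52.9 − 35.5)/2 = 8.7 ft; q_4 = 2.65 × 3.07 × 8.7 = 70.78 ft³/s
w_5 = (72.2 − 44.9)/2 = 13.65 ft; q_5 = 3.13 × 3.91 × 13.65 = 167.1 ft³/s
w_6 = (80.2 − 52.9)/2 = 13.65 ft; q_6 = 2.02 × 2.18 × 13.65 = 60.11 ft³/s
Stations 1, 7 contribute zero (depth or velocity is 0).
Q = Σ qᵢ = 539.6 ft³/s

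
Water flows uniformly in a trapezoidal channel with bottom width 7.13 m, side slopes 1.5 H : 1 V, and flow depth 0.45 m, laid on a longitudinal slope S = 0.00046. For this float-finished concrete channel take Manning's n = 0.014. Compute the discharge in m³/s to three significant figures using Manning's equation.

2.93 m³/s

A = (b + z·y)·y = (7.13 + 1.5×0.45)×0.45 = 3.512 m²
P = b + 2y√(1+z²) = 7.13 + 2×0.45×√(1+1.5²) = 8.752 m
R = A/P = 3.512/8.752 = 0.4013 m
Q = (1/n)·A·R^(2/3)·S^(1/2) = (1/0.014) × 3.512 × 0.4013^(2/3) × 0.00046^(1/2) = 2.927 m³/s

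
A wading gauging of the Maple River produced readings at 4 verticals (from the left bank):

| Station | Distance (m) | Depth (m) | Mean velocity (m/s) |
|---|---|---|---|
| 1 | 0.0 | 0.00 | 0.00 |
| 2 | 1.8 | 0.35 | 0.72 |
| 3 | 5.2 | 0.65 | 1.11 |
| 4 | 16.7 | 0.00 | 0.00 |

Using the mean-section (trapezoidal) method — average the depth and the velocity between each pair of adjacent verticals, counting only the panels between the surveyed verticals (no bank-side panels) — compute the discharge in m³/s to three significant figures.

3.74 m³/s

Panel 1-2: Δb = 1.8 m, d̄ = (0.00+0.35)/2 = 0.175, v̄ = (0.00+0.72)/2 = 0.36 → q = 1.8×0.175×0.36 = 0.1134 m³/s
Panel 2-3: Δb = 3.4 m, d̄ = (0.35+0.65)/2 = 0.5, v̄ = (0.72+1.11)/2 = 0.915 → q = 3.4×0.5×0.915 = 1.556 m³/s
Panel 3-4: Δb = 11.5 m, d̄ = (0.65+0.00)/2 = 0.325, v̄ = (1.11+0.00)/2 = 0.555 → q = 11.5×0.325×0.555 = 2.074 m³/s
Q = Σ q = 3.743 m³/s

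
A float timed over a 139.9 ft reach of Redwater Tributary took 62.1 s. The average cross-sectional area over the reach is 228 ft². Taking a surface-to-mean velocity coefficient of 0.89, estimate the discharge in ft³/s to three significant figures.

v_surface = L / t̄ = 139.9 / 62.1 = 2.253 ft/s
v_mean = 0.89 × 2.253 = 2.005 ft/s
Q = A × v_mean = 228 × 2.005 = 457.1 ft³/s

457 ft³/s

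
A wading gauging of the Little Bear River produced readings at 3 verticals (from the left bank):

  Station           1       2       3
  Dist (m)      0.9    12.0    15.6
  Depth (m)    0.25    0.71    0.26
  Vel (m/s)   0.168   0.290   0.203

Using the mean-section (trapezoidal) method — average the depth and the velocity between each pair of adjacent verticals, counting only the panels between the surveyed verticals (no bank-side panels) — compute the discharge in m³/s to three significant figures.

1.65 m³/s

Panel 1-2: Δb = 11.1 m, d̄ = (0.25+0.71)/2 = 0.48, v̄ = (0.168+0.290)/2 = 0.229 → q = 11.1×0.48×0.229 = 1.220 m³/s
Panel 2-3: Δb = 3.6 m, d̄ = (0.71+0.26)/2 = 0.485, v̄ = (0.290+0.203)/2 = 0.2465 → q = 3.6×0.485×0.2465 = 0.4304 m³/s
Q = Σ q = 1.651 m³/s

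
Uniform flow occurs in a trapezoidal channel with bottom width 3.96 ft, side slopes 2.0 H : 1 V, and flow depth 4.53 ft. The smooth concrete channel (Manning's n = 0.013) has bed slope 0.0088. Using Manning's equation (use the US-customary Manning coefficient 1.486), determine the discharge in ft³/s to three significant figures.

1140 ft³/s

A = (b + z·y)·y = (3.96 + 2.0×4.53)×4.53 = 58.98 ft²
P = b + 2y√(1+z²) = 3.96 + 2×4.53×√(1+2.0²) = 24.22 ft
R = A/P = 58.98/24.22 = 2.435 ft
Q = (1.486/n)·A·R^(2/3)·S^(1/2) = (1.486/0.013) × 58.98 × 2.435^(2/3) × 0.0088^(1/2) = 1145 ft³/s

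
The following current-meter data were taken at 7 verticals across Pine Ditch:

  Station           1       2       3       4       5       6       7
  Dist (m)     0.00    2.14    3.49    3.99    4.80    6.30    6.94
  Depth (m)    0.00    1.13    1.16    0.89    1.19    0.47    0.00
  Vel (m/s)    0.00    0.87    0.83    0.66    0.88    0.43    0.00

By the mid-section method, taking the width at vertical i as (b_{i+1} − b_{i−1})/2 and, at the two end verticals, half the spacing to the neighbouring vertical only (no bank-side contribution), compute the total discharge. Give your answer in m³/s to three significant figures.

w_2 = (3.49 − 0.00)/2 = 1.745 m; q_2 = 0.87 × 1.13 × 1.745 = 1.716 m³/s
w_3 = (3.99 − 2.14)/2 = 0.925 m; q_3 = 0.83 × 1.16 × 0.925 = 0.8906 m³/s
w_4 = (4.80 − 3.49)/2 = 0.655 m; q_4 = 0.66 × 0.89 × 0.655 = 0.3847 m³/s
w_5 = (6.30 − 3.99)/2 = 1.155 m; q_5 = 0.88 × 1.19 × 1.155 = 1.210 m³/s
w_6 = (6.94 − 4.80)/2 = 1.07 m; q_6 = 0.43 × 0.47 × 1.07 = 0.2162 m³/s
Stations 1, 7 contribute zero (depth or velocity is 0).
Q = Σ qᵢ = 4.417 m³/s

4.42 m³/s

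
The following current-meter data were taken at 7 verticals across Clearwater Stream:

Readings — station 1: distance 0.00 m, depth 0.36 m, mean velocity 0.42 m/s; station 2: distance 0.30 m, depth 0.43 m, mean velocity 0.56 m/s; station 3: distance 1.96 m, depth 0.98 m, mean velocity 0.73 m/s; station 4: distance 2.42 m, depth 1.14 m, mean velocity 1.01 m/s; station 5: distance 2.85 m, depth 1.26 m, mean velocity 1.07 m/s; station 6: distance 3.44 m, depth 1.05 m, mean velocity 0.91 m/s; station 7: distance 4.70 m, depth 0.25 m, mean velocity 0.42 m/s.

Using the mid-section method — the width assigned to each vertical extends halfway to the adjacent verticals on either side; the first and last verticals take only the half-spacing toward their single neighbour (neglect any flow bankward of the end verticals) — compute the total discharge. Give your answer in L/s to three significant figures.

w_1 = (0.30 − 0.00)/2 = 0.15 m; q_1 = 0.42 × 0.36 × 0.15 = 0.02268 m³/s
w_2 = (1.96 − 0.00)/2 = 0.98 m; q_2 = 0.56 × 0.43 × 0.98 = 0.2360 m³/s
w_3 = (2.42 − 0.30)/2 = 1.06 m; q_3 = 0.73 × 0.98 × 1.06 = 0.7583 m³/s
w_4 = (2.85 − 1.96)/2 = 0.445 m; q_4 = 1.01 × 1.14 × 0.445 = 0.5124 m³/s
w_5 = (3.44 − 2.42)/2 = 0.51 m; q_5 = 1.07 × 1.26 × 0.51 = 0.6876 m³/s
w_6 = (4.70 − 2.85)/2 = 0.925 m; q_6 = 0.91 × 1.05 × 0.925 = 0.8838 m³/s
w_7 = (4.70 − 3.44)/2 = 0.63 m; q_7 = 0.42 × 0.25 × 0.63 = 0.06615 m³/s
Q = Σ qᵢ = 3.167 m³/s
= 3.167 × 1000 = 3167 L/s

3170 L/s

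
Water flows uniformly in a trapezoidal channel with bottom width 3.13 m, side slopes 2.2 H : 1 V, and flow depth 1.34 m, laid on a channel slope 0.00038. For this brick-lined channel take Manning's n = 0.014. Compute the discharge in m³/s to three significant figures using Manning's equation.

10.2 m³/s

A = (b + z·y)·y = (3.13 + 2.2×1.34)×1.34 = 8.145 m²
P = b + 2y√(1+z²) = 3.13 + 2×1.34×√(1+2.2²) = 9.607 m
R = A/P = 8.145/9.607 = 0.8478 m
Q = (1/n)·A·R^(2/3)·S^(1/2) = (1/0.014) × 8.145 × 0.8478^(2/3) × 0.00038^(1/2) = 10.16 m³/s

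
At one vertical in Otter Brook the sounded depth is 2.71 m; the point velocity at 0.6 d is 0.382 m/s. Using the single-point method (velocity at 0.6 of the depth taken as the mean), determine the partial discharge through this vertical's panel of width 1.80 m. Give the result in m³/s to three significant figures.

1.86 m³/s

v̄ = v₀.₆ = 0.382 m/s
q = v̄ × d × w = 0.3820 × 2.71 × 1.80 = 1.863 m³/s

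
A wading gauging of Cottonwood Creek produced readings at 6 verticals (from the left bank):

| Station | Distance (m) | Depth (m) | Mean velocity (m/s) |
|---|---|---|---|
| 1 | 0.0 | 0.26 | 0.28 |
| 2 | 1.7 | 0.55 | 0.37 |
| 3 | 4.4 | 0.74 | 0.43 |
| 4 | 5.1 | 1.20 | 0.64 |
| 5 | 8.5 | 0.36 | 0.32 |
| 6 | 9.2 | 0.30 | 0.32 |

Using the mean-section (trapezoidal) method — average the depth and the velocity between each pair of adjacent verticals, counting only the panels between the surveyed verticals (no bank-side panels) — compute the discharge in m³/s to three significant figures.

Panel 1-2: Δb = 1.7 m, d̄ = (0.26+0.55)/2 = 0.405, v̄ = (0.28+0.37)/2 = 0.325 → q = 1.7×0.405×0.325 = 0.2238 m³/s
Panel 2-3: Δb = 2.7 m, d̄ = (0.55+0.74)/2 = 0.645, v̄ = (0.37+0.43)/2 = 0.4 → q = 2.7×0.645×0.4 = 0.6966 m³/s
Panel 3-4: Δb = 0.7 m, d̄ = (0.74+1.20)/2 = 0.97, v̄ = (0.43+0.64)/2 = 0.535 → q = 0.7×0.97×0.535 = 0.3633 m³/s
Panel 4-5: Δb = 3.4 m, d̄ = (1.20+0.36)/2 = 0.78, v̄ = (0.64+0.32)/2 = 0.48 → q = 3.4×0.78×0.48 = 1.273 m³/s
Panel 5-6: Δb = 0.7 m, d̄ = (0.36+0.30)/2 = 0.33, v̄ = (0.32+0.32)/2 = 0.32 → q = 0.7×0.33×0.32 = 0.07392 m³/s
Q = Σ q = 2.631 m³/s

2.63 m³/s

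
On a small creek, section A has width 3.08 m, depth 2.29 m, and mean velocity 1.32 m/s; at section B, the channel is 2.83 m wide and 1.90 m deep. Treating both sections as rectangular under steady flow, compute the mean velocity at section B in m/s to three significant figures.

Q = A₁V₁ = (3.08×2.29) × 1.32 = 9.310 m³/s
A₂ = 2.83 × 1.90 = 5.377 m²
V₂ = Q/A₂ = 9.310/5.377 = 1.731 m/s

1.73 m/s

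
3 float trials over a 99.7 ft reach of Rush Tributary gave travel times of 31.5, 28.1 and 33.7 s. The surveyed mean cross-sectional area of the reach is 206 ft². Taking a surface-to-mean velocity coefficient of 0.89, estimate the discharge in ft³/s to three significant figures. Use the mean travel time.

588 ft³/s

t̄ = (31.5 + 28.1 + 33.7) / 3 = 31.1 s
v_surface = L / t̄ = 99.7 / 31.1 = 3.206 ft/s
v_mean = 0.89 × 3.206 = 2.853 ft/s
Q = A × v_mean = 206 × 2.853 = 587.7 ft³/s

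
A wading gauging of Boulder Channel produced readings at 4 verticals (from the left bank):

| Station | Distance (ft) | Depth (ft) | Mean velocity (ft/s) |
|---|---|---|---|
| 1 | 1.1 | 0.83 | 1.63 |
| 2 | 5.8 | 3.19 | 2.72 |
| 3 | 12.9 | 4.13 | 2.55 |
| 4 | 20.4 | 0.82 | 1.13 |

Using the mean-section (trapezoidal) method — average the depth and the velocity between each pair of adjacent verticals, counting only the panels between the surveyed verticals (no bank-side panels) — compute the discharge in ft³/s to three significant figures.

123 ft³/s

Panel 1-2: Δb = 4.7 ft, d̄ = (0.83+3.19)/2 = 2.01, v̄ = (1.63+2.72)/2 = 2.175 → q = 4.7×2.01×2.175 = 20.55 ft³/s
Panel 2-3: Δb = 7.1 ft, d̄ = (3.19+4.13)/2 = 3.66, v̄ = (2.72+2.55)/2 = 2.635 → q = 7.1×3.66×2.635 = 68.47 ft³/s
Panel 3-4: Δb = 7.5 ft, d̄ = (4.13+0.82)/2 = 2.475, v̄ = (2.55+1.13)/2 = 1.84 → q = 7.5×2.475×1.84 = 34.16 ft³/s
Q = Σ q = 123.2 ft³/s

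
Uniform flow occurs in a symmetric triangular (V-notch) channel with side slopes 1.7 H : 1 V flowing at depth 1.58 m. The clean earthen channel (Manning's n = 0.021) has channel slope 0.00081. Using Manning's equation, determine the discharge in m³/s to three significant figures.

A = z·y² = 1.7×1.58² = 4.244 m²
P = 2y√(1+z²) = 2×1.58×√(1+1.7²) = 6.232 m
R = A/P = 4.244/6.232 = 0.6809 m
Q = (1/n)·A·R^(2/3)·S^(1/2) = (1/0.021) × 4.244 × 0.6809^(2/3) × 0.00081^(1/2) = 4.452 m³/s

4.45 m³/s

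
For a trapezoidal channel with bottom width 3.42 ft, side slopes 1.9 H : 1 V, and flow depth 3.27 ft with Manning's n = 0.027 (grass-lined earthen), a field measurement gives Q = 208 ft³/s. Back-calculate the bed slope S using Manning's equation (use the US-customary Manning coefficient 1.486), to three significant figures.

A = (b + z·y)·y = (3.42 + 1.9×3.27)×3.27 = 31.50 ft²
P = b + 2y√(1+z²) = 3.42 + 2×3.27×√(1+1.9²) = 17.46 ft
R = A/P = 31.50/17.46 = 1.804 ft
S = (Q·n / (1.486·A·R^(2/3)))² = (208×0.027 / (1.486×31.50×1.482))² = 0.006555

0.00656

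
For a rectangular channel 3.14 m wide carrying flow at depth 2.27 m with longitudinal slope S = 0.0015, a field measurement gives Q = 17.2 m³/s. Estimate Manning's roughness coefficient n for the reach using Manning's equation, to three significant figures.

A = b·y = 3.14 × 2.27 = 7.128 m²
P = b + 2y = 3.14 + 2×2.27 = 7.680 m
R = A/P = 7.128/7.680 = 0.9281 m
n = (1/Q)·A·R^(2/3)·S^(1/2) = (1/17.2) × 7.128 × 0.9515 × 0.03873 = 0.01527

0.0153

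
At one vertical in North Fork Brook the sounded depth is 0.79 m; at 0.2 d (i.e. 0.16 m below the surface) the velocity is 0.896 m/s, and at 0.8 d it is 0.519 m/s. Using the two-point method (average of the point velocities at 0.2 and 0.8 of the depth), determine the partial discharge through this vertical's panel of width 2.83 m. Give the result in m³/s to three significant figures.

v̄ = (0.896 + 0.519) / 2 = 0.7075 m/s
q = v̄ × d × w = 0.7075 × 0.79 × 2.83 = 1.582 m³/s

1.58 m³/s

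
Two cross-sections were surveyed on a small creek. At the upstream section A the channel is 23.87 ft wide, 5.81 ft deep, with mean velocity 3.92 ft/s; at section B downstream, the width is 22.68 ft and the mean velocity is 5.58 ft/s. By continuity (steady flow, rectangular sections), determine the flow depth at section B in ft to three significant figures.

4.30 ft

Q = A₁V₁ = (23.87×5.81) × 3.92 = 543.6 ft³/s
d₂ = Q/(b₂ V₂) = 543.6/(22.68×5.58) = 4.296 ft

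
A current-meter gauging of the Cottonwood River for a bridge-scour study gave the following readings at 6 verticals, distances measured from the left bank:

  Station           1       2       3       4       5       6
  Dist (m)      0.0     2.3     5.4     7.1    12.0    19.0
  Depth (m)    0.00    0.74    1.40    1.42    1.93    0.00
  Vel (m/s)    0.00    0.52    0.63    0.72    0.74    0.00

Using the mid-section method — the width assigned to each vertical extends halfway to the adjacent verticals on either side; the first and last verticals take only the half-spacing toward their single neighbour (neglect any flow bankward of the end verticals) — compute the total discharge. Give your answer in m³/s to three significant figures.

15.0 m³/s

w_2 = (5.4 − 0.0)/2 = 2.7 m; q_2 = 0.52 × 0.74 × 2.7 = 1.039 m³/s
w_3 = (7.1 − 2.3)/2 = 2.4 m; q_3 = 0.63 × 1.40 × 2.4 = 2.117 m³/s
w_4 = (12.0 − 5.4)/2 = 3.3 m; q_4 = 0.72 × 1.42 × 3.3 = 3.374 m³/s
w_5 = (19.0 − 7.1)/2 = 5.95 m; q_5 = 0.74 × 1.93 × 5.95 = 8.498 m³/s
Stations 1, 6 contribute zero (depth or velocity is 0).
Q = Σ qᵢ = 15.03 m³/s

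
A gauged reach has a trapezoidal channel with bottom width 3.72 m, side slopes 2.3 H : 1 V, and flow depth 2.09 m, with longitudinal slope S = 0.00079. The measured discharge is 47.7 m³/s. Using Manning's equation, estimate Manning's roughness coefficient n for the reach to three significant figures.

A = (b + z·y)·y = (3.72 + 2.3×2.09)×2.09 = 17.82 m²
P = b + 2y√(1+z²) = 3.72 + 2×2.09×√(1+2.3²) = 14.20 m
R = A/P = 17.82/14.20 = 1.255 m
n = (1/Q)·A·R^(2/3)·S^(1/2) = (1/47.7) × 17.82 × 1.163 × 0.02811 = 0.01222

0.0122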